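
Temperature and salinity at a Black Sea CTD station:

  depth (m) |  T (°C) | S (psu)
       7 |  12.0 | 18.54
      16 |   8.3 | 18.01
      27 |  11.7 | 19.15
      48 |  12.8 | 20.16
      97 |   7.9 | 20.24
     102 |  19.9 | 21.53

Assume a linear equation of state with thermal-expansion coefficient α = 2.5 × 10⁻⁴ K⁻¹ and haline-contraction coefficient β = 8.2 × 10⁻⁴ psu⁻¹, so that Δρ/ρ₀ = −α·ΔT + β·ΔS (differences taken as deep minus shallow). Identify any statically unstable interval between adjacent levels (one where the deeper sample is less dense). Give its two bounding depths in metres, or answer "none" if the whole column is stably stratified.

Evaluate Δρ/ρ₀ = −αΔT + βΔS across each adjacent pair:
  7–16 m: −αΔT+βΔS = −(2.5 × 10⁻⁴)(-3.7)+(8.2 × 10⁻⁴)(-0.53) = 4.9 × 10⁻⁴ → stable
  16–27 m: −αΔT+βΔS = −(2.5 × 10⁻⁴)(+3.4)+(8.2 × 10⁻⁴)(+1.14) = 8.5 × 10⁻⁵ → stable
  27–48 m: −αΔT+βΔS = −(2.5 × 10⁻⁴)(+1.1)+(8.2 × 10⁻⁴)(+1.01) = 5.5 × 10⁻⁴ → stable
  48–97 m: −αΔT+βΔS = −(2.5 × 10⁻⁴)(-4.9)+(8.2 × 10⁻⁴)(+0.08) = 1.3 × 10⁻³ → stable
  97–102 m: −αΔT+βΔS = −(2.5 × 10⁻⁴)(+12.0)+(8.2 × 10⁻⁴)(+1.29) = -1.9 × 10⁻³ → UNSTABLE
The 97–102 m interval has Δρ < 0: lighter water underlies denser water.

97–102 m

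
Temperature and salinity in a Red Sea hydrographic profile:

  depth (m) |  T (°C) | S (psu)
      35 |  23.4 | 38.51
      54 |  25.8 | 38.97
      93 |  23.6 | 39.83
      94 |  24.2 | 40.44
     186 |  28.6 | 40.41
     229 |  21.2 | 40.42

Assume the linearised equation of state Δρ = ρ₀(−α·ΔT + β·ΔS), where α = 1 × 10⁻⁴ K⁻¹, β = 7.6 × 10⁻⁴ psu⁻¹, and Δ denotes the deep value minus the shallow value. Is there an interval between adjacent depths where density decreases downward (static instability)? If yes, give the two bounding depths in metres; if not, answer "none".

94–186 m

Evaluate Δρ/ρ₀ = −αΔT + βΔS across each adjacent pair:
  35–54 m: −αΔT+βΔS = −(1 × 10⁻⁴)(+2.4)+(7.6 × 10⁻⁴)(+0.46) = 1.1 × 10⁻⁴ → stable
  54–93 m: −αΔT+βΔS = −(1 × 10⁻⁴)(-2.2)+(7.6 × 10⁻⁴)(+0.86) = 8.7 × 10⁻⁴ → stable
  93–94 m: −αΔT+βΔS = −(1 × 10⁻⁴)(+0.6)+(7.6 × 10⁻⁴)(+0.61) = 4.0 × 10⁻⁴ → stable
  94–186 m: −αΔT+βΔS = −(1 × 10⁻⁴)(+4.4)+(7.6 × 10⁻⁴)(-0.03) = -4.6 × 10⁻⁴ → UNSTABLE
  186–229 m: −αΔT+βΔS = −(1 × 10⁻⁴)(-7.4)+(7.6 × 10⁻⁴)(+0.01) = 7.5 × 10⁻⁴ → stable
The 94–186 m interval has Δρ < 0: lighter water underlies denser water.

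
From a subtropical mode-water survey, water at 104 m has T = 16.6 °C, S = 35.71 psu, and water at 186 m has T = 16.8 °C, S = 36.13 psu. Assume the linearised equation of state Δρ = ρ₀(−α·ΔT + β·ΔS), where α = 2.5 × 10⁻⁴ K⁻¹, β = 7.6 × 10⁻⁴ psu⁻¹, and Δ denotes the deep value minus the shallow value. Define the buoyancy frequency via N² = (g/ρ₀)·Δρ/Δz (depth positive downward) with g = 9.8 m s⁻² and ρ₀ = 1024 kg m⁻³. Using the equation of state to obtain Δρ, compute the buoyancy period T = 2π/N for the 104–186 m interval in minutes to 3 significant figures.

18.5 min

ΔT = +0.2 K, ΔS = +0.42 psu (deep − shallow).
Δρ/ρ₀ = −αΔT + βΔS = -5.00 × 10⁻⁵ + 3.192 × 10⁻⁴ = 2.692 × 10⁻⁴, so Δρ ≈ 0.2757 kg m⁻³.
N² = (g/ρ₀)·Δρ/Δz = g·(Δρ/ρ₀)/Δz = 9.8 × 2.692 × 10⁻⁴ / 82 = 3.2173 × 10⁻⁵ s⁻².
N = √(3.2173 × 10⁻⁵) = 5.6721 × 10⁻³ rad s⁻¹ → T = 2π/N = 1.1077 × 10³ s = 18.462 min ≈ 18.5 min.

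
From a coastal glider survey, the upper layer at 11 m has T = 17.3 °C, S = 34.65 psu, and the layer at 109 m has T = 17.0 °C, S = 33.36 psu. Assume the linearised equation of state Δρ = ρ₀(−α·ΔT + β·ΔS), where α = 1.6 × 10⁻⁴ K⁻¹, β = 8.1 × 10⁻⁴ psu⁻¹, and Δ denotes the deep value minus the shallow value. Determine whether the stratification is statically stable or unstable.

ΔT = 17.0 − 17.3 = -0.3 K and ΔS = 33.36 − 34.65 = -1.29 psu (deep − shallow).
−αΔT = 4.80 × 10⁻⁵; βΔS = -1.0449 × 10⁻³; sum Δρ/ρ₀ = -9.969 × 10⁻⁴.
Δρ/ρ₀ < 0, so Δρ < 0: deeper water is lighter → statically unstable; the column would overturn.

unstable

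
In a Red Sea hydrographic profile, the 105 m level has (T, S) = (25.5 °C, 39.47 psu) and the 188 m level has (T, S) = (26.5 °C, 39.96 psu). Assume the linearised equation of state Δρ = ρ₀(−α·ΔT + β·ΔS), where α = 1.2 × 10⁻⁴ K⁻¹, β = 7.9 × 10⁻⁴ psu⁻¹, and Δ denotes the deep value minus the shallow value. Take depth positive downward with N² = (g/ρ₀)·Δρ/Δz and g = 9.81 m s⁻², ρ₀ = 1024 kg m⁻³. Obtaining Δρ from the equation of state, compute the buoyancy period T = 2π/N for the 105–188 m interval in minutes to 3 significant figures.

18.6 min

ΔT = +1.0 K, ΔS = +0.49 psu (deep − shallow).
Δρ/ρ₀ = −αΔT + βΔS = -1.20 × 10⁻⁴ + 3.871 × 10⁻⁴ = 2.671 × 10⁻⁴, so Δρ ≈ 0.2735 kg m⁻³.
N² = (g/ρ₀)·Δρ/Δz = g·(Δρ/ρ₀)/Δz = 9.81 × 2.671 × 10⁻⁴ / 83 = 3.1569 × 10⁻⁵ s⁻².
N = √(3.1569 × 10⁻⁵) = 5.6186 × 10⁻³ rad s⁻¹ → T = 2π/N = 1.1183 × 10³ s = 18.638 min ≈ 18.6 min.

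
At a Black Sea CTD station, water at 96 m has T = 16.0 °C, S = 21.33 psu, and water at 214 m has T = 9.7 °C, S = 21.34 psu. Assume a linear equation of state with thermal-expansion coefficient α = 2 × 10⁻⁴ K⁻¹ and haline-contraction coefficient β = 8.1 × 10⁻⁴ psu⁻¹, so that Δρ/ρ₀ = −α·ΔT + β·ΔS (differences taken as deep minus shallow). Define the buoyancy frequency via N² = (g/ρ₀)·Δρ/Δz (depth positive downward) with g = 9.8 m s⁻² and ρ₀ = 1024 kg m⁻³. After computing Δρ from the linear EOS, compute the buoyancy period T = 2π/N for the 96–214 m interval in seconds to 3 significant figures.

ΔT = -6.3 K, ΔS = +0.01 psu (deep − shallow).
Δρ/ρ₀ = −αΔT + βΔS = 1.26 × 10⁻³ + 8.10 × 10⁻⁶ = 1.2681 × 10⁻³, so Δρ ≈ 1.299 kg m⁻³.
N² = (g/ρ₀)·Δρ/Δz = g·(Δρ/ρ₀)/Δz = 9.8 × 1.2681 × 10⁻³ / 118 = 1.0532 × 10⁻⁴ s⁻².
N = √(1.0532 × 10⁻⁴) = 0.010263 rad s⁻¹ → T = 2π/N = 612.22 s ≈ 612 s.

612 s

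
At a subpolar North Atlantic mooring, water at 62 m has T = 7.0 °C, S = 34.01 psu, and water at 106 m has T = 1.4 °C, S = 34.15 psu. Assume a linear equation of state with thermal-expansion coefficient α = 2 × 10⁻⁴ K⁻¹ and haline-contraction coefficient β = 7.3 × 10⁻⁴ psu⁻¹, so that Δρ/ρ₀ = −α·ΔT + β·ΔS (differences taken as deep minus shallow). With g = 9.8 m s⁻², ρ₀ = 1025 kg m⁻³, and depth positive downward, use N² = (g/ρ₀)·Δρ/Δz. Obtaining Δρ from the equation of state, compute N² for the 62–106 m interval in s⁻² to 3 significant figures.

ΔT = -5.6 K, ΔS = +0.14 psu (deep − shallow).
Δρ/ρ₀ = −αΔT + βΔS = 1.12 × 10⁻³ + 1.022 × 10⁻⁴ = 1.2222 × 10⁻³, so Δρ ≈ 1.253 kg m⁻³.
N² = (g/ρ₀)·Δρ/Δz = g·(Δρ/ρ₀)/Δz = 9.8 × 1.2222 × 10⁻³ / 44 = 2.7222 × 10⁻⁴ s⁻² ≈ 2.72 × 10⁻⁴ s⁻².

2.72 × 10⁻⁴ s⁻²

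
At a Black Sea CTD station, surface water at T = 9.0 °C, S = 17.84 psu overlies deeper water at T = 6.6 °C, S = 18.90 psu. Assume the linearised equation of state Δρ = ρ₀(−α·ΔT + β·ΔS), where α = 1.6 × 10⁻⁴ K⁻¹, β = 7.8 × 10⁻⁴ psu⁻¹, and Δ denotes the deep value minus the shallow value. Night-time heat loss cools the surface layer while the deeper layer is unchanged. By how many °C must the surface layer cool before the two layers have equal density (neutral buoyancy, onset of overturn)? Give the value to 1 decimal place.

7.6 °C

Neutral buoyancy requires Δρ = 0, i.e. −α(T_deep − T_surf′) + β(S_deep − S_surf) = 0.
T_surf′ = T_deep − (β/α)·ΔS = 6.6 − (7.8 × 10⁻⁴/1.6 × 10⁻⁴)·(+1.06) = 1.433 °C.
Cooling required: 9.0 − (1.433) = 7.567 °C.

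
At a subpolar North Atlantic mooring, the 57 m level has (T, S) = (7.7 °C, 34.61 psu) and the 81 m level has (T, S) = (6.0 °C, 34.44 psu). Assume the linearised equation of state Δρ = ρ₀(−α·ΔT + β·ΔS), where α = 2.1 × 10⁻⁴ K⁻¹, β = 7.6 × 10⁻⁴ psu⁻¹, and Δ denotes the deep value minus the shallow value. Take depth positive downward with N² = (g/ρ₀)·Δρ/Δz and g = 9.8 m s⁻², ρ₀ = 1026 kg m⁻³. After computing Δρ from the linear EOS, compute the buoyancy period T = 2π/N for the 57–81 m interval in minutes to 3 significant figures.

10.9 min

ΔT = -1.7 K, ΔS = -0.17 psu (deep − shallow).
Δρ/ρ₀ = −αΔT + βΔS = 3.57 × 10⁻⁴ − 1.292 × 10⁻⁴ = 2.278 × 10⁻⁴, so Δρ ≈ 0.2337 kg m⁻³.
N² = (g/ρ₀)·Δρ/Δz = g·(Δρ/ρ₀)/Δz = 9.8 × 2.278 × 10⁻⁴ / 24 = 9.3018 × 10⁻⁵ s⁻².
N = √(9.3018 × 10⁻⁵) = 9.6446 × 10⁻³ rad s⁻¹ → T = 2π/N = 651.47 s = 10.858 min ≈ 10.9 min.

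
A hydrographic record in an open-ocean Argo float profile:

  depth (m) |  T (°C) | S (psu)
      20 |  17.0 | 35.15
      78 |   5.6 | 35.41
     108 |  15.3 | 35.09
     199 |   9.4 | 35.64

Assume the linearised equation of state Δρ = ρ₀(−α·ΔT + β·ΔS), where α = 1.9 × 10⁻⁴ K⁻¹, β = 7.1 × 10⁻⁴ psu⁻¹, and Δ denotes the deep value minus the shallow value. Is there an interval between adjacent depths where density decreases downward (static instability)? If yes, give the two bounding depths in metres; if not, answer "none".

Evaluate Δρ/ρ₀ = −αΔT + βΔS across each adjacent pair:
  20–78 m: −αΔT+βΔS = −(1.9 × 10⁻⁴)(-11.4)+(7.1 × 10⁻⁴)(+0.26) = 2.4 × 10⁻³ → stable
  78–108 m: −αΔT+βΔS = −(1.9 × 10⁻⁴)(+9.7)+(7.1 × 10⁻⁴)(-0.32) = -2.1 × 10⁻³ → UNSTABLE
  108–199 m: −αΔT+βΔS = −(1.9 × 10⁻⁴)(-5.9)+(7.1 × 10⁻⁴)(+0.55) = 1.5 × 10⁻³ → stable
The 78–108 m interval has Δρ < 0: lighter water underlies denser water.

78–108 m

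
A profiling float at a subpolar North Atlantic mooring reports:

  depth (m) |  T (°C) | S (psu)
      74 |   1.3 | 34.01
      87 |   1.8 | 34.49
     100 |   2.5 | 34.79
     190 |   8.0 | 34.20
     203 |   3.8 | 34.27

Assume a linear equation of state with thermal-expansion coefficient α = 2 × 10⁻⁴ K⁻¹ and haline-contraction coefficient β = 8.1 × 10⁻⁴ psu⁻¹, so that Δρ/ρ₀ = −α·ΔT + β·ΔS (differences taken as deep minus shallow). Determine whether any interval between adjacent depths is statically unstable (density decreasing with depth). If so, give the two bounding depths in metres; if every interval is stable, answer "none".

100–190 m

Evaluate Δρ/ρ₀ = −αΔT + βΔS across each adjacent pair:
  74–87 m: −αΔT+βΔS = −(2 × 10⁻⁴)(+0.5)+(8.1 × 10⁻⁴)(+0.48) = 2.9 × 10⁻⁴ → stable
  87–100 m: −αΔT+βΔS = −(2 × 10⁻⁴)(+0.7)+(8.1 × 10⁻⁴)(+0.30) = 1.0 × 10⁻⁴ → stable
  100–190 m: −αΔT+βΔS = −(2 × 10⁻⁴)(+5.5)+(8.1 × 10⁻⁴)(-0.59) = -1.6 × 10⁻³ → UNSTABLE
  190–203 m: −αΔT+βΔS = −(2 × 10⁻⁴)(-4.2)+(8.1 × 10⁻⁴)(+0.07) = 9.0 × 10⁻⁴ → stable
The 100–190 m interval has Δρ < 0: lighter water underlies denser water.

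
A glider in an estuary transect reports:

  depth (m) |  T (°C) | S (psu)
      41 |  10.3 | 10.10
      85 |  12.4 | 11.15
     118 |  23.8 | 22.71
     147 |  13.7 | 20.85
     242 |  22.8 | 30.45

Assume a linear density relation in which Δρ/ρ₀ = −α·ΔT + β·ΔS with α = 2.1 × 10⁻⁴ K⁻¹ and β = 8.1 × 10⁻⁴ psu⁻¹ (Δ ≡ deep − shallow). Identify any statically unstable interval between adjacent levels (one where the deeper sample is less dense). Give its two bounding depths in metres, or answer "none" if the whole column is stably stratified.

none

Evaluate Δρ/ρ₀ = −αΔT + βΔS across each adjacent pair:
  41–85 m: −αΔT+βΔS = −(2.1 × 10⁻⁴)(+2.1)+(8.1 × 10⁻⁴)(+1.05) = 4.1 × 10⁻⁴ → stable
  85–118 m: −αΔT+βΔS = −(2.1 × 10⁻⁴)(+11.4)+(8.1 × 10⁻⁴)(+11.56) = 7.0 × 10⁻³ → stable
  118–147 m: −αΔT+βΔS = −(2.1 × 10⁻⁴)(-10.1)+(8.1 × 10⁻⁴)(-1.86) = 6.1 × 10⁻⁴ → stable
  147–242 m: −αΔT+βΔS = −(2.1 × 10⁻⁴)(+9.1)+(8.1 × 10⁻⁴)(+9.60) = 5.9 × 10⁻³ → stable
Every interval has Δρ > 0: the column is stably stratified throughout.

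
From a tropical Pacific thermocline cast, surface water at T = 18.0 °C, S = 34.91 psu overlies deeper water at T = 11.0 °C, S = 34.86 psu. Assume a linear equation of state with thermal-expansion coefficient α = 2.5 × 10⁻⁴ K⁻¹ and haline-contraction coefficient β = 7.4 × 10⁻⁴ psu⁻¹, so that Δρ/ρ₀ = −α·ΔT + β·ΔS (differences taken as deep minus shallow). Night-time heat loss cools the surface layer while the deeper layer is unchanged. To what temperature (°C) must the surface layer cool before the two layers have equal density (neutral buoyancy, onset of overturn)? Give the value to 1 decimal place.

Neutral buoyancy requires Δρ = 0, i.e. −α(T_deep − T_surf′) + β(S_deep − S_surf) = 0.
T_surf′ = T_deep − (β/α)·ΔS = 11.0 − (7.4 × 10⁻⁴/2.5 × 10⁻⁴)·(-0.05) = 11.148 °C.
Cooling required: 18.0 − (11.148) = 6.852 °C.

11.1 °C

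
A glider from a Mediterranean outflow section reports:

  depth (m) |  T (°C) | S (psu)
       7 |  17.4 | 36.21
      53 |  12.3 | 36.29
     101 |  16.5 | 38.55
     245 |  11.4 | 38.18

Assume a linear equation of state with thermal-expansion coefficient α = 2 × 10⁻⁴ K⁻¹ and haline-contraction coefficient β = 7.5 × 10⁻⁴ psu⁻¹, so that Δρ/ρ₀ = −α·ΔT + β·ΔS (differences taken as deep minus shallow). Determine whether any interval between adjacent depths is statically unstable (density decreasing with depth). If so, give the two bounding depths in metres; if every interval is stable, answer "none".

none

Evaluate Δρ/ρ₀ = −αΔT + βΔS across each adjacent pair:
  7–53 m: −αΔT+βΔS = −(2 × 10⁻⁴)(-5.1)+(7.5 × 10⁻⁴)(+0.08) = 1.1 × 10⁻³ → stable
  53–101 m: −αΔT+βΔS = −(2 × 10⁻⁴)(+4.2)+(7.5 × 10⁻⁴)(+2.26) = 8.5 × 10⁻⁴ → stable
  101–245 m: −αΔT+βΔS = −(2 × 10⁻⁴)(-5.1)+(7.5 × 10⁻⁴)(-0.37) = 7.4 × 10⁻⁴ → stable
Every interval has Δρ > 0: the column is stably stratified throughout.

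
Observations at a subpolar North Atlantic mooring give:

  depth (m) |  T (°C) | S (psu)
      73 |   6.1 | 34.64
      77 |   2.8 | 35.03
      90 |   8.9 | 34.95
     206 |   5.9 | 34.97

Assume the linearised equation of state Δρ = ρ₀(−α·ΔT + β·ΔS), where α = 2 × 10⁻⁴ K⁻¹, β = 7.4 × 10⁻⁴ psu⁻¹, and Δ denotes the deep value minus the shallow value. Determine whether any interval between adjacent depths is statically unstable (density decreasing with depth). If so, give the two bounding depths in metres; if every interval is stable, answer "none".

Evaluate Δρ/ρ₀ = −αΔT + βΔS across each adjacent pair:
  73–77 m: −αΔT+βΔS = −(2 × 10⁻⁴)(-3.3)+(7.4 × 10⁻⁴)(+0.39) = 9.5 × 10⁻⁴ → stable
  77–90 m: −αΔT+βΔS = −(2 × 10⁻⁴)(+6.1)+(7.4 × 10⁻⁴)(-0.08) = -1.3 × 10⁻³ → UNSTABLE
  90–206 m: −αΔT+βΔS = −(2 × 10⁻⁴)(-3.0)+(7.4 × 10⁻⁴)(+0.02) = 6.1 × 10⁻⁴ → stable
The 77–90 m interval has Δρ < 0: lighter water underlies denser water.

77–90 m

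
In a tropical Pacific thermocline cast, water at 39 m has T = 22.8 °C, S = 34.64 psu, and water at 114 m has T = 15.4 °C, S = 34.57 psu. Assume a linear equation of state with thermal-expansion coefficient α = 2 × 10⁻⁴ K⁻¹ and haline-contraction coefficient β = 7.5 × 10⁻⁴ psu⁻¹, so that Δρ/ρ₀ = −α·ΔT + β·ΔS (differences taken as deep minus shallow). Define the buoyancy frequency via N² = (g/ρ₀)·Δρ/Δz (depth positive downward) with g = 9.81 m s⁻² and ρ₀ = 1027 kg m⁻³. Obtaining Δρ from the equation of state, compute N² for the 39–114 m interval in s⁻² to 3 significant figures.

ΔT = -7.4 K, ΔS = -0.07 psu (deep − shallow).
Δρ/ρ₀ = −αΔT + βΔS = 1.48 × 10⁻³ − 5.25 × 10⁻⁵ = 1.4275 × 10⁻³, so Δρ ≈ 1.466 kg m⁻³.
N² = (g/ρ₀)·Δρ/Δz = g·(Δρ/ρ₀)/Δz = 9.81 × 1.4275 × 10⁻³ / 75 = 1.8672 × 10⁻⁴ s⁻² ≈ 1.87 × 10⁻⁴ s⁻².

1.87 × 10⁻⁴ s⁻²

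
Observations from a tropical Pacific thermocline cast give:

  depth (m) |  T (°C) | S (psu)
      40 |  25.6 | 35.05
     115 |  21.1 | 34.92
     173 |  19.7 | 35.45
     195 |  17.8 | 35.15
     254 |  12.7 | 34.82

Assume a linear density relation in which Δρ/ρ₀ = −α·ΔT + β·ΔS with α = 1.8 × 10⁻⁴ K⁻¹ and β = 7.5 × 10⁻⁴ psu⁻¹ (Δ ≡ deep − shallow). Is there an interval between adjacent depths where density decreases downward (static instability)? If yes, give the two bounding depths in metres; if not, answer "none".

none

Evaluate Δρ/ρ₀ = −αΔT + βΔS across each adjacent pair:
  40–115 m: −αΔT+βΔS = −(1.8 × 10⁻⁴)(-4.5)+(7.5 × 10⁻⁴)(-0.13) = 7.1 × 10⁻⁴ → stable
  115–173 m: −αΔT+βΔS = −(1.8 × 10⁻⁴)(-1.4)+(7.5 × 10⁻⁴)(+0.53) = 6.5 × 10⁻⁴ → stable
  173–195 m: −αΔT+βΔS = −(1.8 × 10⁻⁴)(-1.9)+(7.5 × 10⁻⁴)(-0.30) = 1.2 × 10⁻⁴ → stable
  195–254 m: −αΔT+βΔS = −(1.8 × 10⁻⁴)(-5.1)+(7.5 × 10⁻⁴)(-0.33) = 6.7 × 10⁻⁴ → stable
Every interval has Δρ > 0: the column is stably stratified throughout.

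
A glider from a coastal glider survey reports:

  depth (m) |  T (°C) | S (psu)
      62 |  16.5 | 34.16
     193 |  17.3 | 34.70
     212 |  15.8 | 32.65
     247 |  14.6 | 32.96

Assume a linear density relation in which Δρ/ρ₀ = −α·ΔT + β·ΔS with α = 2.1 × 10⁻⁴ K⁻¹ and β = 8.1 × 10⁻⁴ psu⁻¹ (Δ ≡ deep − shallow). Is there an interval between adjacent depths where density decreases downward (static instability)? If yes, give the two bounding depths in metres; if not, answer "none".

Evaluate Δρ/ρ₀ = −αΔT + βΔS across each adjacent pair:
  62–193 m: −αΔT+βΔS = −(2.1 × 10⁻⁴)(+0.8)+(8.1 × 10⁻⁴)(+0.54) = 2.7 × 10⁻⁴ → stable
  193–212 m: −αΔT+βΔS = −(2.1 × 10⁻⁴)(-1.5)+(8.1 × 10⁻⁴)(-2.05) = -1.3 × 10⁻³ → UNSTABLE
  212–247 m: −αΔT+βΔS = −(2.1 × 10⁻⁴)(-1.2)+(8.1 × 10⁻⁴)(+0.31) = 5.0 × 10⁻⁴ → stable
The 193–212 m interval has Δρ < 0: lighter water underlies denser water.

193–212 m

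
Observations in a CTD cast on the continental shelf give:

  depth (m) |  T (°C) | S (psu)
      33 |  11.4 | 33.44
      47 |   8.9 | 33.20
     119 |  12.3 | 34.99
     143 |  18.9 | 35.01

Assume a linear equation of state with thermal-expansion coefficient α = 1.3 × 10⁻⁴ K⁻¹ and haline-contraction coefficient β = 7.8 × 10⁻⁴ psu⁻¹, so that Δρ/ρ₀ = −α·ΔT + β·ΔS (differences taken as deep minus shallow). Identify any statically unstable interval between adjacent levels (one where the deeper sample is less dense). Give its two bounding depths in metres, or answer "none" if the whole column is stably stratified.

Evaluate Δρ/ρ₀ = −αΔT + βΔS across each adjacent pair:
  33–47 m: −αΔT+βΔS = −(1.3 × 10⁻⁴)(-2.5)+(7.8 × 10⁻⁴)(-0.24) = 1.4 × 10⁻⁴ → stable
  47–119 m: −αΔT+βΔS = −(1.3 × 10⁻⁴)(+3.4)+(7.8 × 10⁻⁴)(+1.79) = 9.5 × 10⁻⁴ → stable
  119–143 m: −αΔT+βΔS = −(1.3 × 10⁻⁴)(+6.6)+(7.8 × 10⁻⁴)(+0.02) = -8.4 × 10⁻⁴ → UNSTABLE
The 119–143 m interval has Δρ < 0: lighter water underlies denser water.

119–143 m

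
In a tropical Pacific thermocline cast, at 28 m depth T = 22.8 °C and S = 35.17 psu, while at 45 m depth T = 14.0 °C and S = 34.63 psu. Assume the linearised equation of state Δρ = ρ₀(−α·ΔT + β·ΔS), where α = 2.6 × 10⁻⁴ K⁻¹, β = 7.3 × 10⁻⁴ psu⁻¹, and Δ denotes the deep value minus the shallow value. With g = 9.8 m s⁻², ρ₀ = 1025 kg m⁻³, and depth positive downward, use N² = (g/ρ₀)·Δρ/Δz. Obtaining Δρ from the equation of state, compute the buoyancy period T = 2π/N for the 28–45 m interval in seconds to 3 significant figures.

190 s

ΔT = -8.8 K, ΔS = -0.54 psu (deep − shallow).
Δρ/ρ₀ = −αΔT + βΔS = 2.288 × 10⁻³ − 3.942 × 10⁻⁴ = 1.8938 × 10⁻³, so Δρ ≈ 1.941 kg m⁻³.
N² = (g/ρ₀)·Δρ/Δz = g·(Δρ/ρ₀)/Δz = 9.8 × 1.8938 × 10⁻³ / 17 = 1.0917 × 10⁻³ s⁻².
N = √(1.0917 × 10⁻³) = 0.033041 rad s⁻¹ → T = 2π/N = 190.16 s ≈ 190 s.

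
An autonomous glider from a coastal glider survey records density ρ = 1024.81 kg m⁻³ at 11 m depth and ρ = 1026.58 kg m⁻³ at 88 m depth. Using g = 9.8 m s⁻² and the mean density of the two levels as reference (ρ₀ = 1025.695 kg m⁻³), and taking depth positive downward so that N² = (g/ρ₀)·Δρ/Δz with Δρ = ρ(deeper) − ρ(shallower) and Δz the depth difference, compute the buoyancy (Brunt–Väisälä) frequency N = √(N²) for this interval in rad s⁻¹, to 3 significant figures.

Δρ = 1026.58 − 1024.81 = 1.77 kg m⁻³ over Δz = 88 − 11 = 77 m.
N² = (9.8/1025.695) × (1.77/77) = 2.1963 × 10⁻⁴ s⁻².
N = √(2.1963 × 10⁻⁴) = 0.014820 rad s⁻¹ ≈ 0.0148 rad s⁻¹.

0.0148 rad s⁻¹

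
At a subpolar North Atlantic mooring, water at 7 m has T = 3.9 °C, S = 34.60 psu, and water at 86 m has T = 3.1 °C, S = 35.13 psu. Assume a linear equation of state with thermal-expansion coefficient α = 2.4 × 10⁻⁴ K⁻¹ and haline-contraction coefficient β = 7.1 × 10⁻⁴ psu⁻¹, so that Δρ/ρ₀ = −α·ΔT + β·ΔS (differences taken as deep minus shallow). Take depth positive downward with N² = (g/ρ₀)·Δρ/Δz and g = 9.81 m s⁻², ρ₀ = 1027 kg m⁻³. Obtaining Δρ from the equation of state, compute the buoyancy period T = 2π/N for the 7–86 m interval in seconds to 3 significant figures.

748 s

ΔT = -0.8 K, ΔS = +0.53 psu (deep − shallow).
Δρ/ρ₀ = −αΔT + βΔS = 1.92 × 10⁻⁴ + 3.763 × 10⁻⁴ = 5.683 × 10⁻⁴, so Δρ ≈ 0.5836 kg m⁻³.
N² = (g/ρ₀)·Δρ/Δz = g·(Δρ/ρ₀)/Δz = 9.81 × 5.683 × 10⁻⁴ / 79 = 7.0570 × 10⁻⁵ s⁻².
N = √(7.0570 × 10⁻⁵) = 8.4006 × 10⁻³ rad s⁻¹ → T = 2π/N = 747.94 s ≈ 748 s.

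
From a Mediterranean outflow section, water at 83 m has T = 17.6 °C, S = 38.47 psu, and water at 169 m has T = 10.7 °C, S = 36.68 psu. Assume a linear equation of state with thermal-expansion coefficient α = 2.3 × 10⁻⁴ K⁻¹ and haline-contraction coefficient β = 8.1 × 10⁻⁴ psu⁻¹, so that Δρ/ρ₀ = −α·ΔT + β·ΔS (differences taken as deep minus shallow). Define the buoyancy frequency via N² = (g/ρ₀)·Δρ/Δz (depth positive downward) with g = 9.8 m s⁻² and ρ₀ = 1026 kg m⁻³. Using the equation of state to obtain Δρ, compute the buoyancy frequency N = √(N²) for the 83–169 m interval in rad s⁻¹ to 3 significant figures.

3.95 × 10⁻³ rad s⁻¹

ΔT = -6.9 K, ΔS = -1.79 psu (deep − shallow).
Δρ/ρ₀ = −αΔT + βΔS = 1.587 × 10⁻³ − 1.4499 × 10⁻³ = 1.371 × 10⁻⁴, so Δρ ≈ 0.1407 kg m⁻³.
N² = (g/ρ₀)·Δρ/Δz = g·(Δρ/ρ₀)/Δz = 9.8 × 1.371 × 10⁻⁴ / 86 = 1.5623 × 10⁻⁵ s⁻².
N = √(1.5623 × 10⁻⁵) = 3.9526 × 10⁻³ rad s⁻¹ ≈ 3.95 × 10⁻³ rad s⁻¹.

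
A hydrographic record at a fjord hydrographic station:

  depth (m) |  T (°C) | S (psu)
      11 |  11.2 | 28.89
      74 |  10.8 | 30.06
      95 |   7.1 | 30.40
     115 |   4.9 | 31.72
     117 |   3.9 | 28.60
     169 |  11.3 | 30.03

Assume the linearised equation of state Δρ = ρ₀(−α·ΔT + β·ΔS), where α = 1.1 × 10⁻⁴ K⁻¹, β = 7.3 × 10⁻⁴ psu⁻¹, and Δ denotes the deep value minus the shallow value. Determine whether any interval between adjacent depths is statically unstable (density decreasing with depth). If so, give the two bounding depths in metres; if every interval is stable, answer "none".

Evaluate Δρ/ρ₀ = −αΔT + βΔS across each adjacent pair:
  11–74 m: −αΔT+βΔS = −(1.1 × 10⁻⁴)(-0.4)+(7.3 × 10⁻⁴)(+1.17) = 9.0 × 10⁻⁴ → stable
  74–95 m: −αΔT+βΔS = −(1.1 × 10⁻⁴)(-3.7)+(7.3 × 10⁻⁴)(+0.34) = 6.6 × 10⁻⁴ → stable
  95–115 m: −αΔT+βΔS = −(1.1 × 10⁻⁴)(-2.2)+(7.3 × 10⁻⁴)(+1.32) = 1.2 × 10⁻³ → stable
  115–117 m: −αΔT+βΔS = −(1.1 × 10⁻⁴)(-1.0)+(7.3 × 10⁻⁴)(-3.12) = -2.2 × 10⁻³ → UNSTABLE
  117–169 m: −αΔT+βΔS = −(1.1 × 10⁻⁴)(+7.4)+(7.3 × 10⁻⁴)(+1.43) = 2.3 × 10⁻⁴ → stable
The 115–117 m interval has Δρ < 0: lighter water underlies denser water.

115–117 m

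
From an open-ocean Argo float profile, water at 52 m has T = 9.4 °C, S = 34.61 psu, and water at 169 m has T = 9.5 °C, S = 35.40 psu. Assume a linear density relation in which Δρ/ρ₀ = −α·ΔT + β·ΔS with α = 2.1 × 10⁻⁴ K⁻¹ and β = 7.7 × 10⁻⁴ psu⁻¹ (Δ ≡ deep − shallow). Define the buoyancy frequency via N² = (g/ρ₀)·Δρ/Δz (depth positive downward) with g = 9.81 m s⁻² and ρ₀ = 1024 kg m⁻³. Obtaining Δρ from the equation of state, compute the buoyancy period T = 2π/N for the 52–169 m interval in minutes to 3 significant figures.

ΔT = +0.1 K, ΔS = +0.79 psu (deep − shallow).
Δρ/ρ₀ = −αΔT + βΔS = -2.10 × 10⁻⁵ + 6.083 × 10⁻⁴ = 5.873 × 10⁻⁴, so Δρ ≈ 0.6014 kg m⁻³.
N² = (g/ρ₀)·Δρ/Δz = g·(Δρ/ρ₀)/Δz = 9.81 × 5.873 × 10⁻⁴ / 117 = 4.9243 × 10⁻⁵ s⁻².
N = √(4.9243 × 10⁻⁵) = 7.0173 × 10⁻³ rad s⁻¹ → T = 2π/N = 895.39 s = 14.923 min ≈ 14.9 min.

14.9 min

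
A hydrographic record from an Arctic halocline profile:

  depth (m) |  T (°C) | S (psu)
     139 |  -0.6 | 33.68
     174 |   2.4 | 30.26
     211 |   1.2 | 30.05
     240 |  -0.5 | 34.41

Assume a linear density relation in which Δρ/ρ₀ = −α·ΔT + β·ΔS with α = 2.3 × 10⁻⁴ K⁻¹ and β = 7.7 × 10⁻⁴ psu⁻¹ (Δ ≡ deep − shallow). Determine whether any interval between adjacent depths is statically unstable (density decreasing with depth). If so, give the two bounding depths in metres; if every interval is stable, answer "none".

Evaluate Δρ/ρ₀ = −αΔT + βΔS across each adjacent pair:
  139–174 m: −αΔT+βΔS = −(2.3 × 10⁻⁴)(+3.0)+(7.7 × 10⁻⁴)(-3.42) = -3.3 × 10⁻³ → UNSTABLE
  174–211 m: −αΔT+βΔS = −(2.3 × 10⁻⁴)(-1.2)+(7.7 × 10⁻⁴)(-0.21) = 1.1 × 10⁻⁴ → stable
  211–240 m: −αΔT+βΔS = −(2.3 × 10⁻⁴)(-1.7)+(7.7 × 10⁻⁴)(+4.36) = 3.7 × 10⁻³ → stable
The 139–174 m interval has Δρ < 0: lighter water underlies denser water.

139–174 m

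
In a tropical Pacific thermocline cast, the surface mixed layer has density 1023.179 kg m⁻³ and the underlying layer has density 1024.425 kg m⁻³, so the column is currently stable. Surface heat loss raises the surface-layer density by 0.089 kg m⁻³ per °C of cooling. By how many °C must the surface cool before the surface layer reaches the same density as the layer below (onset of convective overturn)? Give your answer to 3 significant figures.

14.0 °C

Density deficit of the surface layer: 1024.425 − 1023.179 = 1.246 kg m⁻³.
Required change = 1.246 / 0.089 = 14.0 °C.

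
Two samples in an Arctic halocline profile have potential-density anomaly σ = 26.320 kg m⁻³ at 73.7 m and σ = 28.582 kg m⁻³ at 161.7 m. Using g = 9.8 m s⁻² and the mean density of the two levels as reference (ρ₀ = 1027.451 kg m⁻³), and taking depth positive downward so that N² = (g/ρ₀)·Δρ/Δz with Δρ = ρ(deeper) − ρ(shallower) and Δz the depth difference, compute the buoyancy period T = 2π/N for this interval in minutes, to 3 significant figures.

6.69 min

Δρ = 1028.582 − 1026.320 = 2.262 kg m⁻³ over Δz = 161.7 − 73.7 = 88 m.
N² = (9.8/1027.451) × (2.262/88) = 2.4517 × 10⁻⁴ s⁻².
N = √(2.4517 × 10⁻⁴) = 0.015658 rad s⁻¹, so T = 2π/N = 401.28 s = 6.6880 min ≈ 6.69 min.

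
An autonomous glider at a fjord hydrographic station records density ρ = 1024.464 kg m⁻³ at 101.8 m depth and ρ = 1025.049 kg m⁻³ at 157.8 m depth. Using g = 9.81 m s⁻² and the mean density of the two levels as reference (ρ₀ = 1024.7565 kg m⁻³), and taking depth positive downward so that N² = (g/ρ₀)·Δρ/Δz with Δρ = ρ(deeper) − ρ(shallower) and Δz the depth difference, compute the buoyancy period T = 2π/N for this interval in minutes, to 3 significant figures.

Δρ = 1025.049 − 1024.464 = 0.585 kg m⁻³ over Δz = 157.8 − 101.8 = 56 m.
N² = (9.81/1024.7565) × (0.585/56) = 1.0000 × 10⁻⁴ s⁻².
N = √(1.0000 × 10⁻⁴) = 0.010000 rad s⁻¹, so T = 2π/N = 628.32 s = 10.472 min ≈ 10.5 min.
A positive N² confirms static stability across the interval.

10.5 min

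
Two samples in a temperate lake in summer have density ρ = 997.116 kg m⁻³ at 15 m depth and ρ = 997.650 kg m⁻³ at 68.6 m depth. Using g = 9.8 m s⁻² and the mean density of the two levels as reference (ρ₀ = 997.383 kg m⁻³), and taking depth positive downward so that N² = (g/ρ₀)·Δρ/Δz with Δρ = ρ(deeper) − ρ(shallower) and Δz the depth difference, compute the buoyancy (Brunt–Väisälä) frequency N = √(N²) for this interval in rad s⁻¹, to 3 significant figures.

9.89 × 10⁻³ rad s⁻¹

Δρ = 997.650 − 997.116 = 0.534 kg m⁻³ over Δz = 68.6 − 15 = 53.6 m.
N² = (9.8/997.383) × (0.534/53.6) = 9.7891 × 10⁻⁵ s⁻².
N = √(9.7891 × 10⁻⁵) = 9.8940 × 10⁻³ rad s⁻¹ ≈ 9.89 × 10⁻³ rad s⁻¹.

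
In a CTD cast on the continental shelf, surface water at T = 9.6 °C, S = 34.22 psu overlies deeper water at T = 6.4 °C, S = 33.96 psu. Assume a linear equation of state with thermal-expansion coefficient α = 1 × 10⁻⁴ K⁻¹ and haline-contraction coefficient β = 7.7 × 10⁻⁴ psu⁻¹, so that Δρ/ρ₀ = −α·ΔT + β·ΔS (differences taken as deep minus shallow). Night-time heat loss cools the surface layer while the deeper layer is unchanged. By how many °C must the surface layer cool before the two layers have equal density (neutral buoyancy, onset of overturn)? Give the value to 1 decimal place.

Neutral buoyancy requires Δρ = 0, i.e. −α(T_deep − T_surf′) + β(S_deep − S_surf) = 0.
T_surf′ = T_deep − (β/α)·ΔS = 6.4 − (7.7 × 10⁻⁴/1 × 10⁻⁴)·(-0.26) = 8.402 °C.
Cooling required: 9.6 − (8.402) = 1.198 °C.

1.2 °C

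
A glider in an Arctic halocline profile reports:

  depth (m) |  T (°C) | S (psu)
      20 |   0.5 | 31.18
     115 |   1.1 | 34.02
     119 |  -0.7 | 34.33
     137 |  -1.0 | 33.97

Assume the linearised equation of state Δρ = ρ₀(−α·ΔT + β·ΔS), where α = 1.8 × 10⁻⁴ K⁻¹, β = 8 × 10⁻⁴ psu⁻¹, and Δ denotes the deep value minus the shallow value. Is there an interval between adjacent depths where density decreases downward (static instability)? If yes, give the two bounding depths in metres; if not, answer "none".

Evaluate Δρ/ρ₀ = −αΔT + βΔS across each adjacent pair:
  20–115 m: −αΔT+βΔS = −(1.8 × 10⁻⁴)(+0.6)+(8 × 10⁻⁴)(+2.84) = 2.2 × 10⁻³ → stable
  115–119 m: −αΔT+βΔS = −(1.8 × 10⁻⁴)(-1.8)+(8 × 10⁻⁴)(+0.31) = 5.7 × 10⁻⁴ → stable
  119–137 m: −αΔT+βΔS = −(1.8 × 10⁻⁴)(-0.3)+(8 × 10⁻⁴)(-0.36) = -2.3 × 10⁻⁴ → UNSTABLE
The 119–137 m interval has Δρ < 0: lighter water underlies denser water.

119–137 m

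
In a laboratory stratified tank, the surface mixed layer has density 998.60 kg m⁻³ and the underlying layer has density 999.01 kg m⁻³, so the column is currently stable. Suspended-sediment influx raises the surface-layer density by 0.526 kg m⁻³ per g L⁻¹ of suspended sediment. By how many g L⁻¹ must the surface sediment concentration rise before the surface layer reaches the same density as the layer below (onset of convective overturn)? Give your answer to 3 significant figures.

0.779 g L⁻¹

Density deficit of the surface layer: 999.01 − 998.60 = 0.41 kg m⁻³.
Required change = 0.41 / 0.526 = 0.779 g L⁻¹.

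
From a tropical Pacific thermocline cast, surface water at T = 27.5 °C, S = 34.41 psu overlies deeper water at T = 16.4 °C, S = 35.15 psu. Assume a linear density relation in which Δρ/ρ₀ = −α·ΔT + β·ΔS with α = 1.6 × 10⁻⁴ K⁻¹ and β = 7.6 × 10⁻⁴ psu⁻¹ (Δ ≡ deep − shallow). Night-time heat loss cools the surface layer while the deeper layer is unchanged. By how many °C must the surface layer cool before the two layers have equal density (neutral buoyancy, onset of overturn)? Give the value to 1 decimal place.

Neutral buoyancy requires Δρ = 0, i.e. −α(T_deep − T_surf′) + β(S_deep − S_surf) = 0.
T_surf′ = T_deep − (β/α)·ΔS = 16.4 − (7.6 × 10⁻⁴/1.6 × 10⁻⁴)·(+0.74) = 12.885 °C.
Cooling required: 27.5 − (12.885) = 14.615 °C.

14.6 °C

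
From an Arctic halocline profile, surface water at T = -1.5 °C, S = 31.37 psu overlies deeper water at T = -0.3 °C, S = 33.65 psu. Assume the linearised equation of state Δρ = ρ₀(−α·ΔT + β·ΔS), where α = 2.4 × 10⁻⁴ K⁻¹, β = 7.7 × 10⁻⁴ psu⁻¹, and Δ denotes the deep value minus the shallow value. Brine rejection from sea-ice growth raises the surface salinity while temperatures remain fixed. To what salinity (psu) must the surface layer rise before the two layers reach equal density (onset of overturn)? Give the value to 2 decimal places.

Neutral buoyancy requires −α(T_deep − T_surf) + β(S_deep − S_surf′) = 0.
S_surf′ = S_deep − (α/β)·ΔT = 33.65 − (2.4 × 10⁻⁴/7.7 × 10⁻⁴)·(+1.2) = 33.2760 psu.
Increase required: 33.2760 − 31.37 = 1.9060 psu.

33.28 psu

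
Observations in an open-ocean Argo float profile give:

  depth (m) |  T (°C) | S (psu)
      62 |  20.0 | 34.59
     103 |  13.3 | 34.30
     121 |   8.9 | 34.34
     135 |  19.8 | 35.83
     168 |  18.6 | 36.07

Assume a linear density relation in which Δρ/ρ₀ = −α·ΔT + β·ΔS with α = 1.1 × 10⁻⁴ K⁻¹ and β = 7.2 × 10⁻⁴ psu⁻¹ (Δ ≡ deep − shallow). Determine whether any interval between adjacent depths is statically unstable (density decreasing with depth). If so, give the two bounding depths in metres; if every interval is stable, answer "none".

Evaluate Δρ/ρ₀ = −αΔT + βΔS across each adjacent pair:
  62–103 m: −αΔT+βΔS = −(1.1 × 10⁻⁴)(-6.7)+(7.2 × 10⁻⁴)(-0.29) = 5.3 × 10⁻⁴ → stable
  103–121 m: −αΔT+βΔS = −(1.1 × 10⁻⁴)(-4.4)+(7.2 × 10⁻⁴)(+0.04) = 5.1 × 10⁻⁴ → stable
  121–135 m: −αΔT+βΔS = −(1.1 × 10⁻⁴)(+10.9)+(7.2 × 10⁻⁴)(+1.49) = -1.3 × 10⁻⁴ → UNSTABLE
  135–168 m: −αΔT+βΔS = −(1.1 × 10⁻⁴)(-1.2)+(7.2 × 10⁻⁴)(+0.24) = 3.0 × 10⁻⁴ → stable
The 121–135 m interval has Δρ < 0: lighter water underlies denser water.

121–135 m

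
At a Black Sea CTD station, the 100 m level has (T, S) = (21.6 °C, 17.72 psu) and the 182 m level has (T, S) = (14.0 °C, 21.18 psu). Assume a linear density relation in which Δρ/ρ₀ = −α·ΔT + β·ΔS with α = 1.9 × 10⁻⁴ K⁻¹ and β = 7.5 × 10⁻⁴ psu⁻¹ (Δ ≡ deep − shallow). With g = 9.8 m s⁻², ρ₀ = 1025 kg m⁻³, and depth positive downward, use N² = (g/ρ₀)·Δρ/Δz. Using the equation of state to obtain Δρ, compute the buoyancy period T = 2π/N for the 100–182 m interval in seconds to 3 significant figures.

ΔT = -7.6 K, ΔS = +3.46 psu (deep − shallow).
Δρ/ρ₀ = −αΔT + βΔS = 1.444 × 10⁻³ + 2.595 × 10⁻³ = 4.039 × 10⁻³, so Δρ ≈ 4.140 kg m⁻³.
N² = (g/ρ₀)·Δρ/Δz = g·(Δρ/ρ₀)/Δz = 9.8 × 4.039 × 10⁻³ / 82 = 4.8271 × 10⁻⁴ s⁻².
N = √(4.8271 × 10⁻⁴) = 0.021971 rad s⁻¹ → T = 2π/N = 285.98 s ≈ 286 s.

286 s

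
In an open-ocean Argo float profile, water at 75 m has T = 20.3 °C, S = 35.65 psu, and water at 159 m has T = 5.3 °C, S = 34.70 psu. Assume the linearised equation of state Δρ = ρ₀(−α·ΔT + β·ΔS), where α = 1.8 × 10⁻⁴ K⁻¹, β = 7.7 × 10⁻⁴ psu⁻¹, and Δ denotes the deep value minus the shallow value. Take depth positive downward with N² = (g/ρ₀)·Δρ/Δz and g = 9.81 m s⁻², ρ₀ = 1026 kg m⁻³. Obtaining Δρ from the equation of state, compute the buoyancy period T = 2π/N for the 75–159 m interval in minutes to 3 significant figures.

6.91 min

ΔT = -15.0 K, ΔS = -0.95 psu (deep − shallow).
Δρ/ρ₀ = −αΔT + βΔS = 2.70 × 10⁻³ − 7.315 × 10⁻⁴ = 1.9685 × 10⁻³, so Δρ ≈ 2.020 kg m⁻³.
N² = (g/ρ₀)·Δρ/Δz = g·(Δρ/ρ₀)/Δz = 9.81 × 1.9685 × 10⁻³ / 84 = 2.2989 × 10⁻⁴ s⁻².
N = √(2.2989 × 10⁻⁴) = 0.015162 rad s⁻¹ → T = 2π/N = 414.40 s = 6.9067 min ≈ 6.91 min.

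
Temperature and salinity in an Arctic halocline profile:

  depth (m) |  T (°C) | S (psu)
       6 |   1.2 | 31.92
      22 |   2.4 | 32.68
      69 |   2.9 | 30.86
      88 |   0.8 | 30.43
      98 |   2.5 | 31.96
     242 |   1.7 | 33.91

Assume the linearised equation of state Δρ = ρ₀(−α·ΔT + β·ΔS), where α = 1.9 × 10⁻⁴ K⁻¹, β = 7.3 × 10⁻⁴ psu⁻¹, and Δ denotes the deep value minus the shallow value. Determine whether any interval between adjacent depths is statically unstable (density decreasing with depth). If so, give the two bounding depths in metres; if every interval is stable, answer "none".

22–69 m

Evaluate Δρ/ρ₀ = −αΔT + βΔS across each adjacent pair:
  6–22 m: −αΔT+βΔS = −(1.9 × 10⁻⁴)(+1.2)+(7.3 × 10⁻⁴)(+0.76) = 3.3 × 10⁻⁴ → stable
  22–69 m: −αΔT+βΔS = −(1.9 × 10⁻⁴)(+0.5)+(7.3 × 10⁻⁴)(-1.82) = -1.4 × 10⁻³ → UNSTABLE
  69–88 m: −αΔT+βΔS = −(1.9 × 10⁻⁴)(-2.1)+(7.3 × 10⁻⁴)(-0.43) = 8.5 × 10⁻⁵ → stable
  88–98 m: −αΔT+βΔS = −(1.9 × 10⁻⁴)(+1.7)+(7.3 × 10⁻⁴)(+1.53) = 7.9 × 10⁻⁴ → stable
  98–242 m: −αΔT+βΔS = −(1.9 × 10⁻⁴)(-0.8)+(7.3 × 10⁻⁴)(+1.95) = 1.6 × 10⁻³ → stable
The 22–69 m interval has Δρ < 0: lighter water underlies denser water.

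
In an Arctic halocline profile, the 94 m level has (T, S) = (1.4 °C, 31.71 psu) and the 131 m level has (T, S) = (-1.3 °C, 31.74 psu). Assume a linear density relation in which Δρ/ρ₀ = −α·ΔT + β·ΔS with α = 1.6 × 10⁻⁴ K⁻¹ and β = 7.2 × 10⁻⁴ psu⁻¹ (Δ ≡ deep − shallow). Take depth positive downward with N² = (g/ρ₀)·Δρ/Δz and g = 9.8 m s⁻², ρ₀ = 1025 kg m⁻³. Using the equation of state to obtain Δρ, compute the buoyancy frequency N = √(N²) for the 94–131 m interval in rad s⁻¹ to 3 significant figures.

ΔT = -2.7 K, ΔS = +0.03 psu (deep − shallow).
Δρ/ρ₀ = −αΔT + βΔS = 4.32 × 10⁻⁴ + 2.16 × 10⁻⁵ = 4.536 × 10⁻⁴, so Δρ ≈ 0.4649 kg m⁻³.
N² = (g/ρ₀)·Δρ/Δz = g·(Δρ/ρ₀)/Δz = 9.8 × 4.536 × 10⁻⁴ / 37 = 1.2014 × 10⁻⁴ s⁻².
N = √(1.2014 × 10⁻⁴) = 0.010961 rad s⁻¹ ≈ 0.0110 rad s⁻¹.

0.0110 rad s⁻¹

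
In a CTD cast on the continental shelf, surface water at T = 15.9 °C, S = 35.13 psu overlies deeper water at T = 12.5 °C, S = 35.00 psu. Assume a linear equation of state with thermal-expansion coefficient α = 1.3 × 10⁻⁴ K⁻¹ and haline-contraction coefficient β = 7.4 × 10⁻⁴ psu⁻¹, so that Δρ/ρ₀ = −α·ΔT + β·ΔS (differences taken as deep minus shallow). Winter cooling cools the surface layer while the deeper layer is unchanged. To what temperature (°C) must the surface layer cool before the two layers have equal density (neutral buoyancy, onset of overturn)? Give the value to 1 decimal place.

13.2 °C

Neutral buoyancy requires Δρ = 0, i.e. −α(T_deep − T_surf′) + β(S_deep − S_surf) = 0.
T_surf′ = T_deep − (β/α)·ΔS = 12.5 − (7.4 × 10⁻⁴/1.3 × 10⁻⁴)·(-0.13) = 13.240 °C.
Cooling required: 15.9 − (13.240) = 2.660 °C.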